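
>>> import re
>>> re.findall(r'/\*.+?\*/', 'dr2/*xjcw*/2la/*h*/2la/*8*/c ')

With the lazy modifier that quantifier settles for the fewest repetitions that let the rest of the pattern succeed (the atoms after it are unaffected and can still be greedy).
Matches: at [3:11] → '/*xjcw*/'; at [14:19] → '/*h*/'; at [22:27] → '/*8*/'.
No capturing groups, so `findall` returns the 3 full match strings.

['/*xjcw*/', '/*h*/', '/*8*/']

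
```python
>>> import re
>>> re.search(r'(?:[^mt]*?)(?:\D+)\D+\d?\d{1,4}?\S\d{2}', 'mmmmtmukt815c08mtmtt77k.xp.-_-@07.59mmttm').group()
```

'mmmmtmukt815c08'

The match spans [0:15] → 'mmmmtmukt815c08'.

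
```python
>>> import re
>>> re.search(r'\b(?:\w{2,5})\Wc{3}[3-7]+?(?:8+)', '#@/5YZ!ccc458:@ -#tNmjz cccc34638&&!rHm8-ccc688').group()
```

'5YZ!ccc458'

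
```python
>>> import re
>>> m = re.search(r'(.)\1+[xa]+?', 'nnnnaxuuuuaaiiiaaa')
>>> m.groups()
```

The backreference `\1` re-matches whatever the first group consumed, character for character.
Unlike `match`, `search` isn't anchored — it looks for the pattern anywhere in the string.
The match spans [0:5] → 'nnnna'.
Captured: group 1 = 'n'.

('n',)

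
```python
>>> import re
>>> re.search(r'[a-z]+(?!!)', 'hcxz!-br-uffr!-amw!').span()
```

A negative assertion filters positions out without eating any characters.
The match spans [0:3] → 'hcx'.

(0, 3)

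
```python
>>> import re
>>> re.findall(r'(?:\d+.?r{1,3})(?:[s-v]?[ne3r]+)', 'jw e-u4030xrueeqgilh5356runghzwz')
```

['4030xruee', '5356run']

This matches one or more of a digit, then optionally any character, then 1 to 3 of the literal 'r' (non-capturing group); then optionally a character in [s-v], then one or more of one of [ne3r] (non-capturing group).
With no groups in the pattern, `findall` gives back each whole match — 2 here.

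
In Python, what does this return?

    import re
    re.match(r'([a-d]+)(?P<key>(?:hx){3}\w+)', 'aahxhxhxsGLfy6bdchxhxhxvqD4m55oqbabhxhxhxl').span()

(0, 42)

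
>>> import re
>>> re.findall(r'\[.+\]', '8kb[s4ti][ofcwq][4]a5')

No capturing groups, so `findall` returns the 1 full match string.

['[s4ti][ofcwq][4]']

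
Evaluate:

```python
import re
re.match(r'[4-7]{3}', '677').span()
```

`re.match` only tries the pattern at the start of the string.
The match spans [0:3] → '677'.

(0, 3)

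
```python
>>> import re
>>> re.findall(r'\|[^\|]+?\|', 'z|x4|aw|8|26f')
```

['|x4|', '|8|']

Since nothing is captured, `findall` lists the 2 matched substrings directly.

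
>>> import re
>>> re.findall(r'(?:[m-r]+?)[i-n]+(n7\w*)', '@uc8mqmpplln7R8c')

The pattern matches one or more of a character in [m-r] (lazy) (non-capturing group); then one or more of a character in [i-n]; then the literal 'n7', then zero or more of a word character (captured).
Walking the string: at [4:16] match 'mqmpplln7R8c', group 1 = 'n7R8c'.
`findall` collects group 1 from the one match (1 total).

['n7R8c']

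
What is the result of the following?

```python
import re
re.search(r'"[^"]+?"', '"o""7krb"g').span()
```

(0, 3)

`search` walks the string left to right and returns the first match it finds.
The match spans [0:3] → '"o"'.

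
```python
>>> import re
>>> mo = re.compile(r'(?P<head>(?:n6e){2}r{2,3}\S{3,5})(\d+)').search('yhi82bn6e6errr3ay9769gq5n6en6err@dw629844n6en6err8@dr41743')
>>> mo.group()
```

The pattern matches the literal 'n6e' repeated 2 times, then 2 to 3 of a literal 'r', then 3 to 5 of a non-whitespace character (captured as 'head'); then one or more of a digit (captured).
`search` walks the string left to right and returns the first match it finds.
The match spans [24:41] → 'n6en6err@dw629844'.
Captured: group 1 = 'n6en6err@dw62', group 2 = '9844'.

'n6en6err@dw629844'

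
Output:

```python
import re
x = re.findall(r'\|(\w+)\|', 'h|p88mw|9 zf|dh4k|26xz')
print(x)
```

['p88mw', 'dh4k']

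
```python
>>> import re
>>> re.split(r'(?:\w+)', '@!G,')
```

['@!', ',']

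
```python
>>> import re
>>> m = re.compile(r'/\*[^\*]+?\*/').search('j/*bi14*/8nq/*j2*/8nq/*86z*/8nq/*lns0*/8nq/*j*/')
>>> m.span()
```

(1, 9)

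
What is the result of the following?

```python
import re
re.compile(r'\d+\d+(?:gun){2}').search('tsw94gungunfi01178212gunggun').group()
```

'94gungun'

The match spans [3:11] → '94gungun'.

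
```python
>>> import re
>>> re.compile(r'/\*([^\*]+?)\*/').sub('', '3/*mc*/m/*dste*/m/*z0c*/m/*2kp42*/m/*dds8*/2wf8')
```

'3mmmm2wf8'

Each match is replaced by ''.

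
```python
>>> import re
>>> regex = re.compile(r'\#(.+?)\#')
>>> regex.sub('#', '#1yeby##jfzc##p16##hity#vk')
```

'####vk'

A non-greedy quantifier consumes as few characters as it can — just enough that the remainder of the pattern still matches from where it stops; whatever follows it matches normally.
Matches: at [0:7] → '#1yeby#'; at [7:13] → '#jfzc#'; at [13:18] → '#p16#'; at [18:24] → '#hity#'.
Each match is replaced by '#'.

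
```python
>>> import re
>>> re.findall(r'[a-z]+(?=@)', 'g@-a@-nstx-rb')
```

The lookaround is zero-width — it requires the adjacent text to match without consuming it, so the asserted text isn't part of the match.
Walking the string: at [0:1] → 'g'; at [3:4] → 'a'.
`findall` yields the raw match text (2 of them) because the pattern has no groups.

['g', 'a']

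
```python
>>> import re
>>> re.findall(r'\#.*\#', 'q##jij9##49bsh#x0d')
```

`findall` yields the raw match text (1 of them) because the pattern has no groups.

['##jij9##49bsh#']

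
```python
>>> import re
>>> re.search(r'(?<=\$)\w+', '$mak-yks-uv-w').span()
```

The lookaround is zero-width — it requires the adjacent text to match without consuming it, so the asserted text isn't part of the match.
`re.search` scans for the first position where the pattern succeeds.
The match spans [1:4] → 'mak'.

(1, 4)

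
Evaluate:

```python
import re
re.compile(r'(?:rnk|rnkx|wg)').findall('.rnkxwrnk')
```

['rnk', 'rnk']

`|` is ordered: at each position the engine commits to the first alternative that works.
No capturing groups, so `findall` returns the 2 full match strings.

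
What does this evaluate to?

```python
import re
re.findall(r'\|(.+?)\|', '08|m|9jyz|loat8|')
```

['m', 'loat8']

Scanning left to right: at [2:5] match '|m|', group 1 = 'm'; at [9:16] match '|loat8|', group 1 = 'loat8'.
Because there's exactly one group, `findall` drops the full match and keeps group 1 from each hit.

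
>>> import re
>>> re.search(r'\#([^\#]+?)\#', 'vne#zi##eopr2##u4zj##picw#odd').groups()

('zi',)

The match spans [3:7] → '#zi#'.
Captured: group 1 = 'zi'.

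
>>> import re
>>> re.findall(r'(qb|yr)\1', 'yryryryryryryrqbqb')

['yr', 'yr', 'yr', 'qb']

The backreference `\1` re-matches whatever the first group consumed, character for character.
`findall` collects group 1 from each match (4 total).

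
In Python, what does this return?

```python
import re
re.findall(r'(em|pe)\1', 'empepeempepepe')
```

['pe', 'pe']

After group 1 captures some text, `\1` only succeeds where that same text appears again.
Matches: at [2:6] match 'pepe', group 1 = 'pe'; at [8:12] match 'pepe', group 1 = 'pe'.
`findall` collects group 1 from each match (2 total).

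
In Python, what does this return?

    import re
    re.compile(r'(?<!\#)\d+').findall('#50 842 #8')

['0', '842']

Because the assertion is negative and zero-width, positions next to the forbidden text are skipped.
`findall` yields the raw match text (2 of them) because the pattern has no groups.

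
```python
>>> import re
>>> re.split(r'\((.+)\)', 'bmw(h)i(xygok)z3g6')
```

Matches to split on: at [3:14] → '(h)i(xygok)'.
`re.split` interleaves the captured-group text with the surrounding fragments.

['bmw', 'h)i(xygok', 'z3g6']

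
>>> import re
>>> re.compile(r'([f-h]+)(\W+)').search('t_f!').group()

'f!'

The pattern matches one or more of a character in [f-h] (captured); then one or more of a non-word character (captured).
`re.search` scans for the first position where the pattern succeeds.
The match spans [2:4] → 'f!'.
Captured: group 1 = 'f', group 2 = '!'.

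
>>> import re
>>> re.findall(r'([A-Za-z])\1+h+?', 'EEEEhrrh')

['E', 'r']

After group 1 captures some text, `\1` only succeeds where that same text appears again.
Scanning left to right: at [0:5] match 'EEEEh', group 1 = 'E'; at [5:8] match 'rrh', group 1 = 'r'.
One capturing group, so `findall` returns just the captured substring from each match — 2 in all.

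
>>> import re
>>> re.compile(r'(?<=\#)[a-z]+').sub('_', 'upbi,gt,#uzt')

The positive lookaround only admits positions where the adjacent text matches; those characters stay outside the span.
Matches: at [9:12] → 'uzt'.
Each match is replaced by '_'.

'upbi,gt,#_'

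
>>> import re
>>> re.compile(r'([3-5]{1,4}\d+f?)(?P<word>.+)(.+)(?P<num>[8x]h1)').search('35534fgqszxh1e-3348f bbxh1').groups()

('35534f', 'gqszxh1e-3348f b', 'b', 'xh1')

Pattern: 1 to 4 of a character in [3-5], then one or more of a digit, then optionally the literal 'f' (captured); then one or more of any character (captured as 'word'); then one or more of any character (captured); then one of [8x], then the literal 'h1' (captured as 'num').
Unlike `match`, `search` isn't anchored — it looks for the pattern anywhere in the string.
The match spans [0:26] → '35534fgqszxh1e-3348f bbxh1'.
Captured: group 1 = '35534f', group 2 = 'gqszxh1e-3348f b', group 3 = 'b', group 4 = 'xh1'.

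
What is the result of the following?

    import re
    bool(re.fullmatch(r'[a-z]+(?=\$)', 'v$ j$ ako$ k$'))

The positive lookaround only admits positions where the adjacent text matches; those characters stay outside the span.
`fullmatch` succeeds only if the pattern covers the string from start to end.
Here there's no way to consume every character, so the call returns None, and `bool(None)` is False.

False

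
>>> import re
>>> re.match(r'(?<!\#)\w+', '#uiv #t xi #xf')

A negative assertion filters positions out without eating any characters.
`re.match` only tries the pattern at the start of the string.
Here the string doesn't start with a match, so the call returns None.

None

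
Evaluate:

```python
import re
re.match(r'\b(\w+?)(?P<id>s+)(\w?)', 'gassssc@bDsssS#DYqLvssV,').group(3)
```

The match spans [0:7] → 'gassssc'.
Captured: group 1 = 'ga', group 2 = 'ssss', group 3 = 'c'.

'c'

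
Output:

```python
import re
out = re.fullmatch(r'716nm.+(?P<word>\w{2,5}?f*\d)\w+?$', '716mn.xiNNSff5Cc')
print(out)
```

None

Pattern: the literal '71', then the literal '6nm', then one or more of any character; then 2 to 5 of a word character (lazy), then zero or more of a literal 'f', then a digit (captured as 'word'); then one or more of a word character (lazy); then anchored at the end.
`re.fullmatch` is like wrapping the pattern in `^…$` (in single-line mode).
Here the string isn't matched end-to-end, so the call returns None.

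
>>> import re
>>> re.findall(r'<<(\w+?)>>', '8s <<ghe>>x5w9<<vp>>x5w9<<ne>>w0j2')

['ghe', 'vp', 'ne']

With a single group, `findall` returns only what that group captured — 3 items.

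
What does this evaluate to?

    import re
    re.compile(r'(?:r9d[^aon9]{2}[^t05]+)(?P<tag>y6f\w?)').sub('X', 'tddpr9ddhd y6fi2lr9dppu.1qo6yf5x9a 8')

'tddpX2lr9dppu.1qo6yf5x9a 8'

Pattern: the literal 'r9d', then exactly 2 of any character except [aon9], then one or more of any character except [t05] (non-capturing group); then the literal 'y6f', then optionally a word character (captured as 'tag').
Matches: at [4:15] → 'r9ddhd y6fi'.
`sub` substitutes 'X' at each match site.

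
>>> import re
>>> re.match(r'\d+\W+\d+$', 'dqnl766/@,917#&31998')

None

The pattern matches one or more of a digit; then one or more of a non-word character; then one or more of a digit; then anchored at the end.
`re.match` won't scan ahead — the pattern has to work from the very first character.
Here position 0 doesn't satisfy it, so the call returns None.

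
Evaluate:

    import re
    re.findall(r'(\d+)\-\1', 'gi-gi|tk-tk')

[]

After group 1 captures some text, `\1` only succeeds where that same text appears again.
One capturing group, so `findall` returns just the captured substring from each match — 0 in all.
Nothing in the string satisfies the pattern, so the list is empty.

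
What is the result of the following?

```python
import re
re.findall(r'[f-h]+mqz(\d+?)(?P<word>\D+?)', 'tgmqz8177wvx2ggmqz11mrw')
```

[('8177', 'w'), ('11', 'm')]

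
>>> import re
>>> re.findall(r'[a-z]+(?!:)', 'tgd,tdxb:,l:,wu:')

['tgd', 'tdx', 'w']

Because the assertion is negative and zero-width, positions next to the forbidden text are skipped.
Walking the string: at [0:3] → 'tgd'; at [4:7] → 'tdx'; at [13:14] → 'w'.
No capturing groups, so `findall` returns the 3 full match strings.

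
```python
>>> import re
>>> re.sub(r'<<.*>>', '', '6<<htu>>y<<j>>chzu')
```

'6chzu'

Matches: at [1:14] → '<<htu>>y<<j>>'.
Every occurrence is swapped for ''.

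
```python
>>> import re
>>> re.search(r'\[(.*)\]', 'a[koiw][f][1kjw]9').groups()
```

('koiw][f][1kjw',)

The match spans [1:16] → '[koiw][f][1kjw]'.
Captured: group 1 = 'koiw][f][1kjw'.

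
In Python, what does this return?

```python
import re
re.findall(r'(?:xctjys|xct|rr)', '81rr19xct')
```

Scanning left to right: at [2:4] → 'rr'; at [6:9] → 'xct'.
No capturing groups, so `findall` returns the 2 full match strings.

['rr', 'xct']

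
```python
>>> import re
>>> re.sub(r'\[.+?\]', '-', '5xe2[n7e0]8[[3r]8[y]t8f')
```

'5xe2-8-8-t8f'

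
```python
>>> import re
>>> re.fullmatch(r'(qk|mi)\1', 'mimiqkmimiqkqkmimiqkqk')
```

None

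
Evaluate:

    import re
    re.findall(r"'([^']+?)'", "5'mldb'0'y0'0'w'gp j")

Matches: at [1:7] match "'mldb'", group 1 = 'mldb'; at [8:12] match "'y0'", group 1 = 'y0'; at [13:16] match "'w'", group 1 = 'w'.
`findall` collects group 1 from each match (3 total).

['mldb', 'y0', 'w']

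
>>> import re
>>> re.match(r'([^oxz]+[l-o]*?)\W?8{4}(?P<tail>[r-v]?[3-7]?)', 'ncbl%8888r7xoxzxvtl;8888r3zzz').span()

`re.match` won't scan ahead — the pattern has to work from the very first character.
The match spans [0:11] → 'ncbl%8888r7'.

(0, 11)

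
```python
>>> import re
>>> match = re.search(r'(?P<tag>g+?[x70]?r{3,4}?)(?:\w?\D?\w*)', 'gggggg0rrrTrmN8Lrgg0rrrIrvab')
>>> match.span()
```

(0, 28)

The pattern matches one or more of the literal 'g' (lazy), then optionally one of [x70], then 3 to 4 of the literal 'r' (lazy) (captured as 'tag'); then optionally a word character, then optionally a non-digit, then zero or more of a word character (non-capturing group).
The match spans [0:28] → 'gggggg0rrrTrmN8Lrgg0rrrIrvab'.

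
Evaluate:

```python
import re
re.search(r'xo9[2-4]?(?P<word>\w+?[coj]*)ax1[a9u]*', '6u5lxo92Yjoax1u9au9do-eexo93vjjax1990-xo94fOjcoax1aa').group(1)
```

'Yjo'

This matches the literal 'xo9', then optionally a character in [2-4]; then one or more of a word character (lazy), then zero or more of one of [coj] (captured as 'word'); then the literal 'ax1', then zero or more of one of [a9u].
Unlike `match`, `search` isn't anchored — it looks for the pattern anywhere in the string.
The match spans [4:19] → 'xo92Yjoax1u9au9'.
Captured: group 1 = 'Yjo'.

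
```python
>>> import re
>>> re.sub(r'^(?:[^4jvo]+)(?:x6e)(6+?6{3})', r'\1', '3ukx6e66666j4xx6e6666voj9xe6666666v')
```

This matches anchored at the start of the string; then one or more of any character except [4jvo] (non-capturing group); then the literal 'x6', then a literal 'e' (non-capturing group); then one or more of the literal '6' (lazy), then exactly 3 of a literal '6' (captured).
Matches: at [0:10] → '3ukx6e6666'.
The replacement refers to a captured group, so each match is rewritten using its own captured text.

'66666j4xx6e6666voj9xe6666666v'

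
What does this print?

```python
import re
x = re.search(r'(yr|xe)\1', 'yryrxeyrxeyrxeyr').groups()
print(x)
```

('yr',)

A backreference is literal: `\1` must see the identical characters the first group matched.
`re.search` scans for the first position where the pattern succeeds.
The match spans [0:4] → 'yryr'.
Captured: group 1 = 'yr'.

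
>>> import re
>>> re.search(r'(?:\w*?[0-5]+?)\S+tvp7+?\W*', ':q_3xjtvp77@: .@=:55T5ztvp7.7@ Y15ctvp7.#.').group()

Pattern: zero or more of a word character (lazy), then one or more of a character in [0-5] (lazy) (non-capturing group); then one or more of a non-whitespace character; then the literal 'tvp', then one or more of the literal '7' (lazy), then zero or more of a non-word character.
A `+?`/`*?`/`{m,n}?` starts at its minimum and grows only as far as needed for what follows to match.
Unlike `match`, `search` isn't anchored — it looks for the pattern anywhere in the string.
The match spans [1:10] → 'q_3xjtvp7'.

'q_3xjtvp7'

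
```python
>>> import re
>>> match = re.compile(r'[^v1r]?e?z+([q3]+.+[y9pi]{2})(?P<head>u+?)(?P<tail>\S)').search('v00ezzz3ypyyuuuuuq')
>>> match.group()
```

'0ezzz3ypyyuu'

Because the quantifier is non-greedy, it stops expanding at the earliest point where the rest of the pattern can succeed.
The match spans [2:14] → '0ezzz3ypyyuu'.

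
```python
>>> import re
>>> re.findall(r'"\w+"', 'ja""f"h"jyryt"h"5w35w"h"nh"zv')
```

['"f"', '"jyryt"', '"5w35w"', '"nh"']

Matches: at [3:6] → '"f"'; at [7:14] → '"jyryt"'; at [15:22] → '"5w35w"'; at [23:27] → '"nh"'.
No capturing groups, so `findall` returns the 4 full match strings.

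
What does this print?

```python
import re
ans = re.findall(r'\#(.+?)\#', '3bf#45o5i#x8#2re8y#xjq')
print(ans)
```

['45o5i', '2re8y']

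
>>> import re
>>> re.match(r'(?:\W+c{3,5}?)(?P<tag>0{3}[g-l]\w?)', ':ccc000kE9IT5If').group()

':ccc000kE'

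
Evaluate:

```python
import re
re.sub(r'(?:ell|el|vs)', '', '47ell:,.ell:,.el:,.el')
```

`|` is ordered: at each position the engine commits to the first alternative that works.
Every occurrence is swapped for ''.

'47:,.:,.:,.'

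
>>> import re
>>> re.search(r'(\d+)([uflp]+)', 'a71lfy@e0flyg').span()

(1, 5)

The match spans [1:5] → '71lf'.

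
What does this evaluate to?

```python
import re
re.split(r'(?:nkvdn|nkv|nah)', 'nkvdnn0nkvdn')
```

['', 'n0', '']

Alternation isn't longest-match — the leftmost alternative that fits at this position is chosen.
Matches to split on: at [0:5] → 'nkvdn'; at [7:12] → 'nkvdn'.
The string is cut at each match, leaving 3 pieces.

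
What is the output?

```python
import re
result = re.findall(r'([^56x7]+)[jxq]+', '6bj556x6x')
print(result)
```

This matches one or more of any character except [56x7] (captured); then one or more of one of [jxq].
Matches: at [1:3] match 'bj', group 1 = 'b'.
One capturing group, so `findall` returns just the captured substring from the one match — 1 in all.

['b']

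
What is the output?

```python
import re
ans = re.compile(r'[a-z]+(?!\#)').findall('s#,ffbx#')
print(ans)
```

['ffb']

The negative lookaround is zero-width — it rules out positions where the adjacent text would match, without consuming anything.
Scanning left to right: at [3:6] → 'ffb'.
Since nothing is captured, `findall` lists the 1 matched substring directly.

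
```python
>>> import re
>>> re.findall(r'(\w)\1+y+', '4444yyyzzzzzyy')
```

['4', 'z']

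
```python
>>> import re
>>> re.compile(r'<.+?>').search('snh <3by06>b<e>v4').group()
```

'<3by06>'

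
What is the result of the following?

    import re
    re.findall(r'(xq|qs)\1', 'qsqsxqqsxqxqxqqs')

`\1` has to match the exact text group 1 already captured.
Walking the string: at [0:4] match 'qsqs', group 1 = 'qs'; at [8:12] match 'xqxq', group 1 = 'xq'.
With a single group, `findall` returns only what that group captured — 2 items.

['qs', 'xq']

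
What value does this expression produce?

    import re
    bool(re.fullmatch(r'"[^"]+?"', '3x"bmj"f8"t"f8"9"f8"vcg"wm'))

False

`re.fullmatch` is like wrapping the pattern in `^…$` (in single-line mode).
Here there's no way to consume every character, so the call returns None, and `bool(None)` is False.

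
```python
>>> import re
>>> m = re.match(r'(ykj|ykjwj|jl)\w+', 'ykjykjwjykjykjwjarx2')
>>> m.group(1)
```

'ykj'

The match spans [0:20] → 'ykjykjwjykjykjwjarx2'.
Captured: group 1 = 'ykj'.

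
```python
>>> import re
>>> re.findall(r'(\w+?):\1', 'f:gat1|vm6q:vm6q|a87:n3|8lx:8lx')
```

['vm6q', '8lx']

A backreference is literal: `\1` must see the identical characters the first group matched.
Scanning left to right: at [7:16] match 'vm6q:vm6q', group 1 = 'vm6q'; at [24:31] match '8lx:8lx', group 1 = '8lx'.
`findall` collects group 1 from each match (2 total).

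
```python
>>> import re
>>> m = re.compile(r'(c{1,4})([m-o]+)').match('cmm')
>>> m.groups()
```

('c', 'mm')

Pattern: 1 to 4 of a literal 'c' (captured); then one or more of a character in [m-o] (captured).
`re.match` won't scan ahead — the pattern has to work from the very first character.
The match spans [0:3] → 'cmm'.
Captured: group 1 = 'c', group 2 = 'mm'.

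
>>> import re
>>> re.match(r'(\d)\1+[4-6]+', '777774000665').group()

'777774'

`\1` is not a pattern — it's the concrete string captured by group 1, re-applied verbatim.
`re.match` only tries the pattern at the start of the string.
The match spans [0:6] → '777774'.
Captured: group 1 = '7'.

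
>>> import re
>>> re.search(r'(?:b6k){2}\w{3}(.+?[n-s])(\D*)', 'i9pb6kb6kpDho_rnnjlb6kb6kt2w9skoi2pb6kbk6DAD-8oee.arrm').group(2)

'nnjlb'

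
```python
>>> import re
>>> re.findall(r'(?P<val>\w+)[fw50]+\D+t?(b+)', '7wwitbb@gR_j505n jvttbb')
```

The pattern matches one or more of a word character (captured as 'val'); then one or more of one of [fw50]; then one or more of a non-digit, then optionally the literal 't'; then one or more of a literal 'b' (captured).
Scanning left to right: at [0:7] match '7wwitbb', groups = ('7w', 'b'); at [8:23] match 'gR_j505n jvttbb', groups = ('gR_j50', 'b').
With 2 capturing groups, `findall` returns a 2-tuple per match.

[('7w', 'b'), ('gR_j50', 'b')]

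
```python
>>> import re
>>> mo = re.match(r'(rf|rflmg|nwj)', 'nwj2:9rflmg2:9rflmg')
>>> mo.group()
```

With `match`, the pattern is implicitly anchored at the beginning.
The match spans [0:3] → 'nwj'.

'nwj'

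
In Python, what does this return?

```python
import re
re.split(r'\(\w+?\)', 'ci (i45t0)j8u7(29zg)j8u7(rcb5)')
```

The string is cut at each match, leaving 4 pieces.

['ci ', 'j8u7', 'j8u7', '']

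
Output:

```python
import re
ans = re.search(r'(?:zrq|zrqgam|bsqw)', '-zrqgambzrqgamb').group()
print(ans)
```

zrq

`|` is ordered: at each position the engine commits to the first alternative that works.
The match spans [1:4] → 'zrq'.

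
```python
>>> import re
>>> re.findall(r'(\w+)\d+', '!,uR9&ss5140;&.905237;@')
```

['uR', 'ss514', '90523']

This matches one or more of a word character (captured); then one or more of a digit.
Matches: at [2:5] match 'uR9', group 1 = 'uR'; at [6:12] match 'ss5140', group 1 = 'ss514'; at [15:21] match '905237', group 1 = '90523'.
With a single group, `findall` returns only what that group captured — 3 items.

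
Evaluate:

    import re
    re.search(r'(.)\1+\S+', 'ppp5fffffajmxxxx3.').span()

After group 1 captures some text, `\1` only succeeds where that same text appears again.
The match spans [0:18] → 'ppp5fffffajmxxxx3.'.

(0, 18)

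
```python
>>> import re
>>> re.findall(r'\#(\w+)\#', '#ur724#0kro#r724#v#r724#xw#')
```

['ur724', 'r724', 'r724']

Matches: at [0:7] match '#ur724#', group 1 = 'ur724'; at [11:17] match '#r724#', group 1 = 'r724'; at [18:24] match '#r724#', group 1 = 'r724'.
`findall` collects group 1 from each match (3 total).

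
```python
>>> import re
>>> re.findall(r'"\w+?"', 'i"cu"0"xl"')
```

Since nothing is captured, `findall` lists the 2 matched substrings directly.

['"cu"', '"xl"']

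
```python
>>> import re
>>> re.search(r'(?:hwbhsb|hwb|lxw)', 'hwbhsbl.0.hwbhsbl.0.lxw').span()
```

The regex engine tests alternatives in the order written; an earlier branch that matches wins even if a later one would match more.
`re.search` scans for the first position where the pattern succeeds.
The match spans [0:6] → 'hwbhsb'.

(0, 6)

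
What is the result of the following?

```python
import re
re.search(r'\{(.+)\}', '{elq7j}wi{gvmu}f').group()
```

'{elq7j}wi{gvmu}'

Unlike `match`, `search` isn't anchored — it looks for the pattern anywhere in the string.
The match spans [0:15] → '{elq7j}wi{gvmu}'.
Captured: group 1 = 'elq7j}wi{gvmu'.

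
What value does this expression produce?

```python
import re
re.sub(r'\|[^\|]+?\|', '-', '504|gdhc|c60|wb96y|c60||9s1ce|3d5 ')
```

'504-c60-c60|-3d5 '

Matches: at [3:9] → '|gdhc|'; at [12:19] → '|wb96y|'; at [23:30] → '|9s1ce|'.
Each match is replaced by '-'.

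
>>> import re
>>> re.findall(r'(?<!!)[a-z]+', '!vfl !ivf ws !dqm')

The negative lookaround is zero-width — it rules out positions where the adjacent text would match, without consuming anything.
Since nothing is captured, `findall` lists the 4 matched substrings directly.

['fl', 'vf', 'ws', 'qm']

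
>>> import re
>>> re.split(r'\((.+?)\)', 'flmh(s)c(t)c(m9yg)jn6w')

['flmh', 's', 'c', 't', 'c', 'm9yg', 'jn6w']

The `?` after the quantifier makes it lazy — it takes as little as possible before letting the rest of the pattern try.
`re.split` interleaves the captured-group text with the surrounding fragments.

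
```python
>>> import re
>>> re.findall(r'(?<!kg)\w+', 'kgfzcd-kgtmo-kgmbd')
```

['kgfzcd', 'kgtmo', 'kgmbd']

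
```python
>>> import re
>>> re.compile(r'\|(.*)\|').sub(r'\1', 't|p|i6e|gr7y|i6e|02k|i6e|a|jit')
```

Matches: at [1:27] → '|p|i6e|gr7y|i6e|02k|i6e|a|'.
The replacement refers to a captured group, so each match is rewritten using its own captured text.

'tp|i6e|gr7y|i6e|02k|i6e|ajit'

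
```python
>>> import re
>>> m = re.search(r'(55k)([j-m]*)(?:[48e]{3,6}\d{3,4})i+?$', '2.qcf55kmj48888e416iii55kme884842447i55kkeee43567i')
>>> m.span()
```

(37, 50)

The match spans [37:50] → '55kkeee43567i'.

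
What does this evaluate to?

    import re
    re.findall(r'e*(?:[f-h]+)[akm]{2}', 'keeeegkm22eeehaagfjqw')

Pattern: zero or more of a literal 'e'; then one or more of a character in [f-h] (non-capturing group); then exactly 2 of one of [akm].
No capturing groups, so `findall` returns the 2 full match strings.

['eeeegkm', 'eeehaa']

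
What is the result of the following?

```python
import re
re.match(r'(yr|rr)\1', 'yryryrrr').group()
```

`re.match` only tries the pattern at the start of the string.
The match spans [0:4] → 'yryr'.

'yryr'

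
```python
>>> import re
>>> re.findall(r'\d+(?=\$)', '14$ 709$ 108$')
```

['14', '709', '108']

The lookaround is zero-width — it requires the adjacent text to match without consuming it, so the asserted text isn't part of the match.
`findall` yields the raw match text (3 of them) because the pattern has no groups.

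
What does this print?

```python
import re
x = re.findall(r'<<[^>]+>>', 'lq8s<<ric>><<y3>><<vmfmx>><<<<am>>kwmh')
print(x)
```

['<<ric>>', '<<y3>>', '<<vmfmx>>', '<<<<am>>']

Scanning left to right: at [4:11] → '<<ric>>'; at [11:17] → '<<y3>>'; at [17:26] → '<<vmfmx>>'; at [26:34] → '<<<<am>>'.
`findall` yields the raw match text (4 of them) because the pattern has no groups.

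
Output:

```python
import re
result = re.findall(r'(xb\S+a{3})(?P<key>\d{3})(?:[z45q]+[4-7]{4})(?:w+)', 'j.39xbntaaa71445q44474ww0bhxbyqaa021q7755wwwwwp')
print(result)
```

[('xbntaaa', '714')]

This matches the literal 'xb', then one or more of a non-whitespace character, then exactly 3 of a literal 'a' (captured); then exactly 3 of a digit (captured as 'key'); then one or more of one of [z45q], then exactly 4 of a character in [4-7] (non-capturing group); then one or more of a literal 'w' (non-capturing group).
Scanning left to right: at [4:24] match 'xbntaaa71445q44474ww', groups = ('xbntaaa', '714').
With 2 capturing groups, `findall` returns a 2-tuple per match.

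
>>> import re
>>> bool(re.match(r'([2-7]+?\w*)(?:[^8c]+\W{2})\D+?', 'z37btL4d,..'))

False

This matches one or more of a character in [2-7] (lazy), then zero or more of a word character (captured); then one or more of any character except [8c], then exactly 2 of a non-word character (non-capturing group); then one or more of a non-digit (lazy).
`re.match` won't scan ahead — the pattern has to work from the very first character.
Here the string doesn't start with a match, so the call returns None, and `bool(None)` is False.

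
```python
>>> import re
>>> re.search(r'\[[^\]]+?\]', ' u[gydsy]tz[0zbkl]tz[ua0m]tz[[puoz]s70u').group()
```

'[gydsy]'

`re.search` scans for the first position where the pattern succeeds.
The match spans [2:9] → '[gydsy]'.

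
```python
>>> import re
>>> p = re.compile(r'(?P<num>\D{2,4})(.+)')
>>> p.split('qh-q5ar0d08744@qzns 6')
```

['', 'qh-q', '5ar0d08744@qzns 6', '']

Because the pattern has a capturing group, `split` also inserts each captured text between the pieces.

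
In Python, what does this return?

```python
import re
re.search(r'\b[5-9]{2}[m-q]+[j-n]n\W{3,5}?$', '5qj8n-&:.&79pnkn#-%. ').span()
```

This matches a word boundary (`\b`, zero-width); then exactly 2 of a character in [5-9], then one or more of a character in [m-q]; then a character in [j-n], then a literal 'n', then 3 to 5 of a non-word character (lazy); then anchored at the end.
`re.search` scans for the first position where the pattern succeeds.
The match spans [10:21] → '79pnkn#-%. '.

(10, 21)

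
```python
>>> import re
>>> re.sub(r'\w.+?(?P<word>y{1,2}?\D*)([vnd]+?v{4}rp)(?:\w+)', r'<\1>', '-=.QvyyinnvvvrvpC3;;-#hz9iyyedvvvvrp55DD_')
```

'-=.<yye>'

Because the quantifier is non-greedy, it stops expanding at the earliest point where the rest of the pattern can succeed.
`\1` in the replacement pulls in group 1's text for each match.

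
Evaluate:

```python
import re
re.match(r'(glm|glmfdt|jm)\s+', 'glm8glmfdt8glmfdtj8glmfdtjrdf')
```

With `match`, the pattern is implicitly anchored at the beginning.
Here the string doesn't start with a match, so the call returns None.

None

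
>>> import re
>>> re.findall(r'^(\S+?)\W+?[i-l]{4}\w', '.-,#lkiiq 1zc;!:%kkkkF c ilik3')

['.']

The pattern matches anchored at the start of the string; then one or more of a non-whitespace character (lazy) (captured); then one or more of a non-word character (lazy), then exactly 4 of a character in [i-l]; then a word character.
Because the quantifier is non-greedy, it stops expanding at the earliest point where the rest of the pattern can succeed.
Walking the string: at [0:9] match '.-,#lkiiq', group 1 = '.'.
`findall` collects group 1 from the one match (1 total).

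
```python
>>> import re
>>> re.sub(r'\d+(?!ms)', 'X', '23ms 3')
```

'X3ms X'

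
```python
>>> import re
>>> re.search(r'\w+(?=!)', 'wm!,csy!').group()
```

The lookaround is zero-width — it requires the adjacent text to match without consuming it, so the asserted text isn't part of the match.
Unlike `match`, `search` isn't anchored — it looks for the pattern anywhere in the string.
The match spans [0:2] → 'wm'.

'wm'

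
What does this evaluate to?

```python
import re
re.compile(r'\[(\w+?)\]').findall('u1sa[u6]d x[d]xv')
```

One capturing group, so `findall` returns just the captured substring from each match — 2 in all.

['u6', 'd']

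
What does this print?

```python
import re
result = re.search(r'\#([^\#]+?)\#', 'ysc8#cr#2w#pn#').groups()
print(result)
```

`re.search` tries every starting position until one works.
The match spans [4:8] → '#cr#'.
Captured: group 1 = 'cr'.

('cr',)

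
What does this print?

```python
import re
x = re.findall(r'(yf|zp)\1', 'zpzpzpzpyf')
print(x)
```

['zp', 'zp']

The backreference `\1` re-matches whatever the first group consumed, character for character.
One capturing group, so `findall` returns just the captured substring from each match — 2 in all.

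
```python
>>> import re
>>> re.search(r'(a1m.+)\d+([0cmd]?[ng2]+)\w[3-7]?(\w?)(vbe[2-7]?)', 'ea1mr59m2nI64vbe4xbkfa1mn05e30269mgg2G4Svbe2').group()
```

'a1mr59m2nI64vbe4xbkfa1mn05e30269mgg2G4Svbe2'

This matches the literal 'a1m', then one or more of any character (captured); then one or more of a digit; then optionally one of [0cmd], then one or more of one of [ng2] (captured); then a word character, then optionally a character in [3-7]; then optionally a word character (captured); then the literal 'vbe', then optionally a character in [2-7] (captured).
`re.search` tries every starting position until one works.
The match spans [1:44] → 'a1mr59m2nI64vbe4xbkfa1mn05e30269mgg2G4Svbe2'.
Captured: group 1 = 'a1mr59m2nI64vbe4xbkfa1mn05e3026', group 2 = 'mgg2', group 3 = 'S', group 4 = 'vbe2'.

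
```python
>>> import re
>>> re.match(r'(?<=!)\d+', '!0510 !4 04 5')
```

The `(?=…)`/`(?<=…)` assertion just peeks at neighbouring text; it doesn't advance the match position.
With `match`, the pattern is implicitly anchored at the beginning.
Here position 0 doesn't satisfy it, so the call returns None.

None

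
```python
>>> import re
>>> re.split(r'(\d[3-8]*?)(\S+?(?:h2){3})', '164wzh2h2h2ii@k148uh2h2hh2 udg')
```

['', '1', '64wzh2h2h2', 'ii@k148uh2h2hh2 udg']

The pattern matches a digit, then zero or more of a character in [3-8] (lazy) (captured); then one or more of a non-whitespace character (lazy), then the literal 'h2' repeated 3 times (captured).
Matches to split on: at [0:11] → '164wzh2h2h2'.
`re.split` interleaves the captured-group text with the surrounding fragments.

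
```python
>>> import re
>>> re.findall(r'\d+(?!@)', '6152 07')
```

The negative lookaround is zero-width — it rules out positions where the adjacent text would match, without consuming anything.
Scanning left to right: at [0:4] → '6152'; at [5:7] → '07'.
Since nothing is captured, `findall` lists the 2 matched substrings directly.

['6152', '07']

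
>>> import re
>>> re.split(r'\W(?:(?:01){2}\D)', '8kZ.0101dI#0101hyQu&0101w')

['8kZ', 'I', 'yQu', '']

This matches a non-word character; then the literal '01' repeated 2 times, then a non-digit (non-capturing group).
Matches to split on: at [3:9] → '.0101d'; at [10:16] → '#0101h'; at [19:25] → '&0101w'.
Splitting on the pattern gives 4 pieces.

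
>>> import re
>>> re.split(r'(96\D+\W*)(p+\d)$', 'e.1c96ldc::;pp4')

['e.1c', '96ldc::;p', 'p4', '']

`re.split` interleaves the captured-group text with the surrounding fragments.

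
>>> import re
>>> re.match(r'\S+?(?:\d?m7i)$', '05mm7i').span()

(0, 6)

Pattern: one or more of a non-whitespace character (lazy); then optionally a digit, then the literal 'm7i' (non-capturing group); then anchored at the end.
`re.match` won't scan ahead — the pattern has to work from the very first character.
The match spans [0:6] → '05mm7i'.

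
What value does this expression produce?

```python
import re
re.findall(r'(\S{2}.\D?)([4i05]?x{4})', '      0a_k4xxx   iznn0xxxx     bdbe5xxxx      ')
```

With 2 capturing groups, `findall` returns a 2-tuple per match.

[('iznn', '0xxxx'), ('bdbe', '5xxxx')]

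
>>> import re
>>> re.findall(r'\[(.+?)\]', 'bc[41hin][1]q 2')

['41hin', '1']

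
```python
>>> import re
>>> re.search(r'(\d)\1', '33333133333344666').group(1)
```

'3'

`\1` has to match the exact text group 1 already captured.
`re.search` scans for the first position where the pattern succeeds.
The match spans [0:2] → '33'.
Captured: group 1 = '3'.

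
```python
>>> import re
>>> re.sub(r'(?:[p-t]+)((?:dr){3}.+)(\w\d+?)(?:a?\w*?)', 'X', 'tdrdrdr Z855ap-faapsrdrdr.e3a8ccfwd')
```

'Xccfwd'

Pattern: one or more of a character in [p-t] (non-capturing group); then the literal 'dr' repeated 3 times, then one or more of any character (captured); then a word character, then one or more of a digit (lazy) (captured); then optionally the literal 'a', then zero or more of a word character (lazy) (non-capturing group).
Matches: at [0:30] → 'tdrdrdr Z855ap-faapsrdrdr.e3a8'.
Every occurrence is swapped for 'X'.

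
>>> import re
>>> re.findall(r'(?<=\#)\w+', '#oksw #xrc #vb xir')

['oksw', 'xrc', 'vb']

The lookaround is zero-width — it requires the adjacent text to match without consuming it, so the asserted text isn't part of the match.
With no groups in the pattern, `findall` gives back each whole match — 3 here.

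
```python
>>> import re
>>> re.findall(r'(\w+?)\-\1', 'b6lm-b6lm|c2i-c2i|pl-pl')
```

After group 1 captures some text, `\1` only succeeds where that same text appears again.
With a single group, `findall` returns only what that group captured — 3 items.

['b6lm', 'c2i', 'pl']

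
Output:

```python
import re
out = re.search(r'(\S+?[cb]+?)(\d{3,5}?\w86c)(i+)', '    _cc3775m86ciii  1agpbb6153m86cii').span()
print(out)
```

This matches one or more of a non-whitespace character (lazy), then one or more of one of [cb] (lazy) (captured); then 3 to 5 of a digit (lazy), then a word character, then the literal '86c' (captured); then one or more of a literal 'i' (captured).
Unlike `match`, `search` isn't anchored — it looks for the pattern anywhere in the string.
The match spans [4:18] → '_cc3775m86ciii'.
Captured: group 1 = '_cc', group 2 = '3775m86c', group 3 = 'iii'.

(4, 18)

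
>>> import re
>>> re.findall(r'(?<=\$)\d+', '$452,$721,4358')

['452', '721']

Because the assertion is zero-width, the text it checks is not consumed and won't appear in the result.
Scanning left to right: at [1:4] → '452'; at [6:9] → '721'.
`findall` yields the raw match text (2 of them) because the pattern has no groups.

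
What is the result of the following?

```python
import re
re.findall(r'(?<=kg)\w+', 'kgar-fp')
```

['ar']

The positive lookaround only admits positions where the adjacent text matches; those characters stay outside the span.
Walking the string: at [2:4] → 'ar'.
With no groups in the pattern, `findall` gives back each whole match — 1 here.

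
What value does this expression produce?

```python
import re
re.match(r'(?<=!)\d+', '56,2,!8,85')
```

None

`match` is anchored at position 0; if the pattern doesn't fit there, it returns None.
Here the pattern fails at index 0, so the call returns None.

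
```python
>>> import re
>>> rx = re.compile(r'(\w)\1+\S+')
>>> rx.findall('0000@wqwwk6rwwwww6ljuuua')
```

`\1` is not a pattern — it's the concrete string captured by group 1, re-applied verbatim.
Walking the string: at [0:24] match '0000@wqwwk6rwwwww6ljuuua', group 1 = '0'.
Because there's exactly one group, `findall` drops the full match and keeps group 1 from the one hit.

['0']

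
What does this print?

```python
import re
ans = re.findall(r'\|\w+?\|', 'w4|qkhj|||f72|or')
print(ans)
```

['|qkhj|', '|f72|']

Matches: at [2:8] → '|qkhj|'; at [9:14] → '|f72|'.
With no groups in the pattern, `findall` gives back each whole match — 2 here.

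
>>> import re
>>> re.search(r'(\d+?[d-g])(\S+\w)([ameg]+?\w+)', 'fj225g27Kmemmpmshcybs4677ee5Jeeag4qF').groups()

The match spans [2:36] → '225g27Kmemmpmshcybs4677ee5Jeeag4qF'.
Captured: group 1 = '225g', group 2 = '27Kmemmpmshcybs4677ee5Jeea', group 3 = 'g4qF'.

('225g', '27Kmemmpmshcybs4677ee5Jeea', 'g4qF')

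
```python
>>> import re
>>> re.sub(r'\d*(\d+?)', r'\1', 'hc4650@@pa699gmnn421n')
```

Pattern: zero or more of a digit; then one or more of a digit (lazy) (captured).
The replacement refers to a captured group, so each match is rewritten using its own captured text.

'hc0@@pa9gmnn1n'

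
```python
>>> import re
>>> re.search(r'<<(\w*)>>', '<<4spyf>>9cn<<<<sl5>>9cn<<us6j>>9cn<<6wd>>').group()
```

`re.search` scans for the first position where the pattern succeeds.
The match spans [0:9] → '<<4spyf>>'.
Captured: group 1 = '4spyf'.

'<<4spyf>>'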